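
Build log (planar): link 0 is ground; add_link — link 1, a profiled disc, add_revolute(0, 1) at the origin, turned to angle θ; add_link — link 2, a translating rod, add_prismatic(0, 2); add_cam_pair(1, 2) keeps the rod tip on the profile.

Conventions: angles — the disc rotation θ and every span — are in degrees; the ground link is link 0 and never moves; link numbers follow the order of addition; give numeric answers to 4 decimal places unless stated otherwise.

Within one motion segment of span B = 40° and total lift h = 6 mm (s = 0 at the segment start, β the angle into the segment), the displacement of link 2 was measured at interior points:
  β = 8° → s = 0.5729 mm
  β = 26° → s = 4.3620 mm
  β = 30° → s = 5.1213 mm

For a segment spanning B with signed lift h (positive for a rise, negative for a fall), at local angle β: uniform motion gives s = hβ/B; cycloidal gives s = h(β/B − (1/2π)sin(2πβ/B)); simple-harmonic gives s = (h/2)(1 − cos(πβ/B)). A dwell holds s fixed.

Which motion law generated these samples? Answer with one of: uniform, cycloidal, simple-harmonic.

candidates at β/B = r: uniform s = h·r (linear in β); cycloidal s = h·(r − sin(2πr)/(2π)); simple-harmonic s = (h/2)(1 − cos(πr))
β=8°: printed 0.5729 | uniform 1.2000, cycloidal 0.2918, simple-harmonic 0.5729
β=26°: printed 4.3620 | uniform 3.9000, cycloidal 4.6726, simple-harmonic 4.3620
β=30°: printed 5.1213 | uniform 4.5000, cycloidal 5.4549, simple-harmonic 5.1213
only one law matches every sample → simple-harmonic

simple-harmonic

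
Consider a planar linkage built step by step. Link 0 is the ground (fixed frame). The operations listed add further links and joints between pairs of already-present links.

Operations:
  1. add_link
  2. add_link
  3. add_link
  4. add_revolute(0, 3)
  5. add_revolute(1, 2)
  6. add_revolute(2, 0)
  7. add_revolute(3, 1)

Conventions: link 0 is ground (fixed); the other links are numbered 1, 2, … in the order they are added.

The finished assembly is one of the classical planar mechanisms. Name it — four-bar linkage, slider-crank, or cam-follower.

links: 4 (incl. ground); joints: 4 revolute, 0 prismatic, 0 higher (cam) pair, forming one closed loop
4 links in a single 4R loop → four-bar linkage

four-bar linkage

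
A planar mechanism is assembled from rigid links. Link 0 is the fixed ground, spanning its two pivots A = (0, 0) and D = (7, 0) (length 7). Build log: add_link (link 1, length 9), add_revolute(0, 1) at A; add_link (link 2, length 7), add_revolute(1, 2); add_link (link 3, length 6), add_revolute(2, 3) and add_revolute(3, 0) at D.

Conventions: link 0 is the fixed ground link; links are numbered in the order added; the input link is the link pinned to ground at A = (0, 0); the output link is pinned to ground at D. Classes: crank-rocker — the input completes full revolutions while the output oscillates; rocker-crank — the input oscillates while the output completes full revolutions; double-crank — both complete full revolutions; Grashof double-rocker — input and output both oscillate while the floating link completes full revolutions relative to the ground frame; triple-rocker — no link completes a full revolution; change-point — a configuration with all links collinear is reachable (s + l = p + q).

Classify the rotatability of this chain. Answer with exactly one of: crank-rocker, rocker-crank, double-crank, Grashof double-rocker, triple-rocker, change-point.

lengths: ground=7, input=9, coupler=7, output=6
sorted: s=6 (shortest), l=9 (longest), p+q=14
s + l = 15 vs p + q = 14
s + l > p + q → non-Grashof → no link fully rotates → triple-rocker

triple-rocker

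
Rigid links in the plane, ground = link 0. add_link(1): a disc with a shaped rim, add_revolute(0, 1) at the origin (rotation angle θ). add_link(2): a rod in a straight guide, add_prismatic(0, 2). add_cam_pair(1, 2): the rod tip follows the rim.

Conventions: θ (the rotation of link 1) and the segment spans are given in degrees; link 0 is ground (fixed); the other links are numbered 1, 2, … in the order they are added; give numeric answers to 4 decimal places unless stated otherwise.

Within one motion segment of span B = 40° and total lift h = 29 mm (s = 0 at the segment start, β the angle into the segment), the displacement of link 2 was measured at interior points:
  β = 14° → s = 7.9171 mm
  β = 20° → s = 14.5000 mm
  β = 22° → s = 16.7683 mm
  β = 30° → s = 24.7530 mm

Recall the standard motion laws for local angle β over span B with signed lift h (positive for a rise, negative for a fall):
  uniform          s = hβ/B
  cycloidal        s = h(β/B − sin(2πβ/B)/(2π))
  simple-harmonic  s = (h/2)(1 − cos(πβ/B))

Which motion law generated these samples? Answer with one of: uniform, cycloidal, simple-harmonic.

candidates at β/B = r: uniform s = h·r (linear in β); cycloidal s = h·(r − sin(2πr)/(2π)); simple-harmonic s = (h/2)(1 − cos(πr))
β=14°: printed 7.9171 | uniform 10.1500, cycloidal 6.4160, simple-harmonic 7.9171
β=20°: printed 14.5000 | uniform 14.5000, cycloidal 14.5000, simple-harmonic 14.5000
β=22°: printed 16.7683 | uniform 15.9500, cycloidal 17.3763, simple-harmonic 16.7683
β=30°: printed 24.7530 | uniform 21.7500, cycloidal 26.3655, simple-harmonic 24.7530
only one law matches every sample → simple-harmonic

simple-harmonic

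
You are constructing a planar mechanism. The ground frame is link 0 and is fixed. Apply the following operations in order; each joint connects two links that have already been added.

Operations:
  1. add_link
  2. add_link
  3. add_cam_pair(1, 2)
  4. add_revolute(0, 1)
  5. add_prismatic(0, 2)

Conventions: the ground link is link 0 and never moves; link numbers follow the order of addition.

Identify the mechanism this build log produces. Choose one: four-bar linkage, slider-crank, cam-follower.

links: 3 (incl. ground); joints: 1 revolute, 1 prismatic, 1 higher (cam) pair, forming one closed loop
3 links, revolute + prismatic + higher pair in one loop → cam-follower

cam-follower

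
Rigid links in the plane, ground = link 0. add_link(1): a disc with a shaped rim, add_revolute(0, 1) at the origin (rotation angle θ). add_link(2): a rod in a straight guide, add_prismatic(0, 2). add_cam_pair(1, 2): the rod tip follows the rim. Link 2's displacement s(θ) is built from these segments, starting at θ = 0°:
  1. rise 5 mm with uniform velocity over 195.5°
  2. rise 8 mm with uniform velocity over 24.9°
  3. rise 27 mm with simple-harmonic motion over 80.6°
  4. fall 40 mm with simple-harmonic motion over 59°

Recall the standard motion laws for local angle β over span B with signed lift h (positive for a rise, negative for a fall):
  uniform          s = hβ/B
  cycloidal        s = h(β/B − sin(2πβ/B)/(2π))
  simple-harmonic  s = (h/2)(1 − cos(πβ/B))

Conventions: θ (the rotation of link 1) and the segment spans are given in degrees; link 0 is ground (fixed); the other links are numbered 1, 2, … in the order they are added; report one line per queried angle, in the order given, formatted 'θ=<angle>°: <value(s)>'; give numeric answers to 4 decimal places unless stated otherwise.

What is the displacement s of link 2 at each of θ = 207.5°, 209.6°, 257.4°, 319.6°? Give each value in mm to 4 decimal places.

segment 1 (0° to 195.5°, uniform, h = 5) is passed completely: s = 0.0000 + (5) = 5.0000
θ = 207.5° falls in segment 2 (195.5° to 220.4°, uniform, h = 8): β = 207.5 − 195.5 = 12°, B = 24.9°; Δs = 8·12/24.9 = 3.8554; s = 5.0000 + 3.8554 = 8.8554
θ = 209.6° falls in segment 2 (195.5° to 220.4°, uniform, h = 8): β = 209.6 − 195.5 = 14.1°, B = 24.9°; Δs = 8·14.1/24.9 = 4.5301; s = 5.0000 + 4.5301 = 9.5301
segment 2 (195.5° to 220.4°, uniform, h = 8) is passed completely: s = 5.0000 + (8) = 13.0000
θ = 257.4° falls in segment 3 (220.4° to 301°, simple-harmonic, h = 27): β = 257.4 − 220.4 = 37°, B = 80.6°; Δs = 27/2·(1 − cos(π·0.4591)) = 11.7683; s = 13.0000 + 11.7683 = 24.7683
segment 3 (220.4° to 301°, simple-harmonic, h = 27) is passed completely: s = 13.0000 + (27) = 40.0000
θ = 319.6° falls in segment 4 (301° to 360°, simple-harmonic, h = -40): β = 319.6 − 301 = 18.6°, B = 59°; Δs = -40/2·(1 − cos(π·0.3153)) = -9.0329; s = 40.0000 − 9.0329 = 30.9671

θ=207.5°: 8.8554
θ=209.6°: 9.5301
θ=257.4°: 24.7683
θ=319.6°: 30.9671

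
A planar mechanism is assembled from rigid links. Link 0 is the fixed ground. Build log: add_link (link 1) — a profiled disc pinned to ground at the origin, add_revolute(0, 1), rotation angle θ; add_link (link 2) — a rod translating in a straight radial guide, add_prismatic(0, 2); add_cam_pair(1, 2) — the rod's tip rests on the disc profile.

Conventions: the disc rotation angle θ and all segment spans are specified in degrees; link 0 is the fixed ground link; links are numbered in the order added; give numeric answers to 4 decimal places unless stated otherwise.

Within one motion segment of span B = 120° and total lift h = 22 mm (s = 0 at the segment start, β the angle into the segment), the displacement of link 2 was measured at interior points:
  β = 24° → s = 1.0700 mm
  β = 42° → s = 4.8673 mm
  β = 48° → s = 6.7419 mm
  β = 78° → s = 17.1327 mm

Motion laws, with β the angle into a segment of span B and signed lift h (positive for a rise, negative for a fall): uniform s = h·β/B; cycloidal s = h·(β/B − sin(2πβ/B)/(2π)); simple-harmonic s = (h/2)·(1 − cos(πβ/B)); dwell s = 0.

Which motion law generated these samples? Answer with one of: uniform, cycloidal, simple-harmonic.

candidates at β/B = r: uniform s = h·r (linear in β); cycloidal s = h·(r − sin(2πr)/(2π)); simple-harmonic s = (h/2)(1 − cos(πr))
β=24°: printed 1.0700 | uniform 4.4000, cycloidal 1.0700, simple-harmonic 2.1008
β=42°: printed 4.8673 | uniform 7.7000, cycloidal 4.8673, simple-harmonic 6.0061
β=48°: printed 6.7419 | uniform 8.8000, cycloidal 6.7419, simple-harmonic 7.6008
β=78°: printed 17.1327 | uniform 14.3000, cycloidal 17.1327, simple-harmonic 15.9939
only one law matches every sample → cycloidal

cycloidal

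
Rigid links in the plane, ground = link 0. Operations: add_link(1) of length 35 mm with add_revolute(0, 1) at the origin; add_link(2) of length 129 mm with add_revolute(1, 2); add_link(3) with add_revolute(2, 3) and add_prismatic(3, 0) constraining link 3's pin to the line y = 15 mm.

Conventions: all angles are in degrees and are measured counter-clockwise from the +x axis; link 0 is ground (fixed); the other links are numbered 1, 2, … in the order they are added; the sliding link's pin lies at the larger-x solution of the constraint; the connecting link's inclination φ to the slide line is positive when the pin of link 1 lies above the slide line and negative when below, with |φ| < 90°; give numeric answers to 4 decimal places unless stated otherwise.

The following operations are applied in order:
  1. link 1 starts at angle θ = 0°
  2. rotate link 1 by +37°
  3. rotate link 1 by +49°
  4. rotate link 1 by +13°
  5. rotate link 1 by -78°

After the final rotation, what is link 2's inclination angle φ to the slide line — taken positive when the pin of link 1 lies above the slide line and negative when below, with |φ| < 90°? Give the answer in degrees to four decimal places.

geometry: r = 35 mm, L = 129 mm, e = 15 mm; θ starts at 0°
rotate link 1 by +37°: θ ← 0° +37° = 37°
rotate link 1 by +49°: θ ← 37° +49° = 86°
rotate link 1 by +13°: θ ← 86° +13° = 99°
rotate link 1 by -78°: θ ← 99° -78° = 21°
h = r sin θ − e = 12.542878 − 15 = -2.457122
sin φ = h / L = -2.457122 / 129 = -0.01904746
φ = arcsin(-0.01904746) = -1.091405°

-1.0914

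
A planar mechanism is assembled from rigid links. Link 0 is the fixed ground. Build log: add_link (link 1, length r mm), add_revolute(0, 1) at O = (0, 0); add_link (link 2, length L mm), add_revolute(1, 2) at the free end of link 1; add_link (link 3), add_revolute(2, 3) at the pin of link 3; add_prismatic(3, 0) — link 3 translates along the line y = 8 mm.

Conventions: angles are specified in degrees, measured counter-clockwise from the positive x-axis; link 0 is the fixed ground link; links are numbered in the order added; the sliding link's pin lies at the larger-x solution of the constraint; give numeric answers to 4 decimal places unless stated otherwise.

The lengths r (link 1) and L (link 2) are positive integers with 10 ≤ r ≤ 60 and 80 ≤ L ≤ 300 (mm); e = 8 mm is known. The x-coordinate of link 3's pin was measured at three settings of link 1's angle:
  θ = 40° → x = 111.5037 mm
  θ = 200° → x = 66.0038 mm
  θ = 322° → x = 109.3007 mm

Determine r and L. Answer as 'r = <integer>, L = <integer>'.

constraint per measurement: (x − r cos θ)² + (r sin θ − e)² = L²
subtracting the θ₁ and θ₂ equations cancels the r² and L² terms:
r = (x₁² − x₂²) / (2[(x₁cos θ₁ + e sin θ₁) − (x₂cos θ₂ + e sin θ₂)]) = 26.0000 → r = 26
L² = (x₁ − r cos θ₁)² + (r sin θ₁ − e)² = 8464.0024 → L = 92.0000 → L = 92
check at θ₃=322°: x = 109.3007 (printed 109.3007) ✓

r = 26, L = 92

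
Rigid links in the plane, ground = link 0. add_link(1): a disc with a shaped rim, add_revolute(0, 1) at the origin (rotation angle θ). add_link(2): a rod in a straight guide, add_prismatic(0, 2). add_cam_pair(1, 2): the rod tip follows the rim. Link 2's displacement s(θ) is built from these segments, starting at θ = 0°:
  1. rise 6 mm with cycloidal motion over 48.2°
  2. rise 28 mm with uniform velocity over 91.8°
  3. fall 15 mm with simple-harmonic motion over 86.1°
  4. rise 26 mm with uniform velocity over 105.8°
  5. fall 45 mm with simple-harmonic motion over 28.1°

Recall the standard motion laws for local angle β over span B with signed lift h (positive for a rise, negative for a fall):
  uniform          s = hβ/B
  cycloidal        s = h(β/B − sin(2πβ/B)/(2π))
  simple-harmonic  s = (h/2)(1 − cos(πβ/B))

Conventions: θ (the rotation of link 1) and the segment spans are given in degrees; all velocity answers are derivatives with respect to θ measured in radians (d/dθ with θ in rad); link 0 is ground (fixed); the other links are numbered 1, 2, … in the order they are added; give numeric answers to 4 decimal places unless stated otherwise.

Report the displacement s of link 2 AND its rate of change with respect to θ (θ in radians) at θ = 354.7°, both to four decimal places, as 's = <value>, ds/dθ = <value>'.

segment 1 (0° to 48.2°, cycloidal, h = 6) is passed completely: s = 0.0000 + (6) = 6.0000
segment 2 (48.2° to 140°, uniform, h = 28) is passed completely: s = 6.0000 + (28) = 34.0000
segment 3 (140° to 226.1°, simple-harmonic, h = -15) is passed completely: s = 34.0000 + (-15) = 19.0000
segment 4 (226.1° to 331.9°, uniform, h = 26) is passed completely: s = 19.0000 + (26) = 45.0000
θ = 354.7° falls in segment 5 (331.9° to 360°, simple-harmonic, h = -45): β = 354.7 − 331.9 = 22.8°, B = 28.1°; Δs = -45/2·(1 − cos(π·0.8114)) = -41.1643; s = 45.0000 − 41.1643 = 3.8357
velocity in seg [331.9°–360°] (simple-harmonic), θ in radians: β = 22.8° = 0.3979 rad, B = 28.1° = 0.4904 rad; ds/dθ = (πh/(2B)) sin(πβ/B) = (π·(-45)/(2·0.4904)) sin(π·0.8114) = -80.491486 mm/rad

s = 3.8357, ds/dθ = -80.4915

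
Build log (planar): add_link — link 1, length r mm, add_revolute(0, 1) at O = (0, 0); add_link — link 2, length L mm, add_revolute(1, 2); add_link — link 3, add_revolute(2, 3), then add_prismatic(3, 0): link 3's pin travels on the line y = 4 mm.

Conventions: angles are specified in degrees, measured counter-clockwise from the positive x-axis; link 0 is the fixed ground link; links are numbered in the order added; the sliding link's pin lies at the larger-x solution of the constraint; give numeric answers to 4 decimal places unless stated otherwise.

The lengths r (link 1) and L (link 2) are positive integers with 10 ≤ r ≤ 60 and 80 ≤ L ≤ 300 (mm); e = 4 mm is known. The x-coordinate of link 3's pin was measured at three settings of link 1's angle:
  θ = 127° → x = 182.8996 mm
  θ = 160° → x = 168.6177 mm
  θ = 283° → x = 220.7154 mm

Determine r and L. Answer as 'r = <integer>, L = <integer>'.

constraint per measurement: (x − r cos θ)² + (r sin θ − e)² = L²
subtracting the θ₁ and θ₂ equations cancels the r² and L² terms:
r = (x₁² − x₂²) / (2[(x₁cos θ₁ + e sin θ₁) − (x₂cos θ₂ + e sin θ₂)]) = 49.9998 → r = 50
L² = (x₁ − r cos θ₁)² + (r sin θ₁ − e)² = 46655.9822 → L = 216.0000 → L = 216
check at θ₃=283°: x = 220.7154 (printed 220.7154) ✓

r = 50, L = 216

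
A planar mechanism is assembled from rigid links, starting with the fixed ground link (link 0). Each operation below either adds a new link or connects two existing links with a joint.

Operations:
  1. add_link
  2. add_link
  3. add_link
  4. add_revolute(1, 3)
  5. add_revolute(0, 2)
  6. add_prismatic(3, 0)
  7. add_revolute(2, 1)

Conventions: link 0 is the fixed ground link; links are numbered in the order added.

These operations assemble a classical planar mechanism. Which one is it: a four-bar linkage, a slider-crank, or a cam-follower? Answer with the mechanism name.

links: 4 (incl. ground); joints: 3 revolute, 1 prismatic, 0 higher (cam) pair, forming one closed loop
4 links, 3 revolutes + 1 prismatic in one loop → slider-crank

slider-crank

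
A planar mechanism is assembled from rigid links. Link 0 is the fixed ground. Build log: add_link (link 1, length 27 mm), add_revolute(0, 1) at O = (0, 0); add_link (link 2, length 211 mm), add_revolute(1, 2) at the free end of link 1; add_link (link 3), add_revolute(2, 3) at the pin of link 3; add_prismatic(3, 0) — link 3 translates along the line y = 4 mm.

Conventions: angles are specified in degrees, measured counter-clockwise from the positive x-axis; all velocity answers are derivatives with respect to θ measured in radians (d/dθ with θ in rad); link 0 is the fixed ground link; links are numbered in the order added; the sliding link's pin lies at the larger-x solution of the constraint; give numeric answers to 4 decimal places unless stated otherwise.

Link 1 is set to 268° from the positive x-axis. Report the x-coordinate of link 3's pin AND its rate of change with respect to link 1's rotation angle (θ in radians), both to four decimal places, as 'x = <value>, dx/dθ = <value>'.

geometry: r = 27 mm, L = 211 mm, e = 4 mm
crank pin P = (r cos θ, r sin θ) = (-0.942286, -26.983552)
h = r sin θ − e = -26.983552 − 4 = -30.983552
x = r cos θ + √(L² − h²) = -0.942286 + 208.712768 = 207.770481
dx/dθ = −r sin θ − h·r cos θ/√(L² − h²) (θ in radians; h = -30.983552) = 26.843669

x = 207.7705, dx/dθ = 26.8437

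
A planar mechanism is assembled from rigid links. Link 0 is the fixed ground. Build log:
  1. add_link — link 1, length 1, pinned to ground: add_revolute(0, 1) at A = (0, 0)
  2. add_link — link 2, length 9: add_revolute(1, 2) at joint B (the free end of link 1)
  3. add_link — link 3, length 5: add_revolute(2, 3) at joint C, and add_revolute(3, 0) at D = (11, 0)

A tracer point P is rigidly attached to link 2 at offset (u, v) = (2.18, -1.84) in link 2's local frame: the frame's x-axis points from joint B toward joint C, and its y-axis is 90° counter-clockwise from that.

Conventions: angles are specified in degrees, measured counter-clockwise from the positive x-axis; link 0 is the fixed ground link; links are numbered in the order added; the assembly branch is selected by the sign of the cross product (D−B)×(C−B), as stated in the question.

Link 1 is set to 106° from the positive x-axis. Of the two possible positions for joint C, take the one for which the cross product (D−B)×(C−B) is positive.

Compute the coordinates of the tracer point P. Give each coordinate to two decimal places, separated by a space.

A=(0,0), D=(11.00,0)
B = A + 1.00·(cos106°, sin106°) = (-0.2756, 0.9613)
|BD| = 11.3165
circle(B,9.00) ∩ circle(D,5.00): a=8.1325, h=3.8551
  candidates: C₊=(8.1550,4.1117) cross=43.627; C₋=(7.5000,-3.5707) cross=-43.627
  branch + wants cross > 0 → take C=(8.1550,4.1117) (cross=43.627)
ex = (C−B)/|BC| = (0.9367,0.3500); ey = (-0.3500,0.9367)
P = B + 2.18·ex + -1.84·ey = (2.4105,0.0008)

2.41 0.00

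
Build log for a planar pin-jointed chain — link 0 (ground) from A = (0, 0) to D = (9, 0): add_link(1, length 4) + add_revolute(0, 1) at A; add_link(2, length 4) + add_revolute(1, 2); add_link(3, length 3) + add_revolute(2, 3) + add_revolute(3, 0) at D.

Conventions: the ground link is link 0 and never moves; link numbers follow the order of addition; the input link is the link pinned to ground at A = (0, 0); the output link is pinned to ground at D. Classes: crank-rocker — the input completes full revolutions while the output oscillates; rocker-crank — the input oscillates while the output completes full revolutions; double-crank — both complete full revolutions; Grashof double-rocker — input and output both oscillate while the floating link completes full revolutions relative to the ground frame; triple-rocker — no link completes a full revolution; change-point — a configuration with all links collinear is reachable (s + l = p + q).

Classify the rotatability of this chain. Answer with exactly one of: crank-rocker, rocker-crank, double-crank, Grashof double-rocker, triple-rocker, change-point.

lengths: ground=9, input=4, coupler=4, output=3
sorted: s=3 (shortest), l=9 (longest), p+q=8
s + l = 12 vs p + q = 8
s + l > p + q → non-Grashof → no link fully rotates → triple-rocker

triple-rocker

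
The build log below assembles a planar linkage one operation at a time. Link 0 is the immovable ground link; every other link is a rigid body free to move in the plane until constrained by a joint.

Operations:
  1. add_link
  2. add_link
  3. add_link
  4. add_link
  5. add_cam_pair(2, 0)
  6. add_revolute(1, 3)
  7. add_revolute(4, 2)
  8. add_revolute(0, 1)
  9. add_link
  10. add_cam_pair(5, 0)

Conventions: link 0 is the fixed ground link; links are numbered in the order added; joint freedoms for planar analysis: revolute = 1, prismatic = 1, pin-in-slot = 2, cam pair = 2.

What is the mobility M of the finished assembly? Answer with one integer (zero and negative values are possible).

link 0 = ground. State L|J1|J2 = 1|0|0
+link1  2|0|0
+link2  3|0|0
+link3  4|0|0
+link4  5|0|0
C(2,0) f=2→J2  5|0|1
R(1,3) f=1→J1  5|1|1
R(4,2) f=1→J1  5|2|1
R(0,1) f=1→J1  5|3|1
+link5  6|3|1
C(5,0) f=2→J2  6|3|2
M = 3(6−1)−2·3−2 = 15−6−2 = 7

M = 7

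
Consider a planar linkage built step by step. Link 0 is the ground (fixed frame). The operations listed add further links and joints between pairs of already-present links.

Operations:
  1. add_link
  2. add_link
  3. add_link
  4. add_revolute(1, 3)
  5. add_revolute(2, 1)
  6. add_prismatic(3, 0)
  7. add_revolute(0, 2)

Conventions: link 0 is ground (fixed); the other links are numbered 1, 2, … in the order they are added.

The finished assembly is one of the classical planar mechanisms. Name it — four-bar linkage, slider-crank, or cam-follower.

links: 4 (incl. ground); joints: 3 revolute, 1 prismatic, 0 higher (cam) pair, forming one closed loop
4 links, 3 revolutes + 1 prismatic in one loop → slider-crank

slider-crank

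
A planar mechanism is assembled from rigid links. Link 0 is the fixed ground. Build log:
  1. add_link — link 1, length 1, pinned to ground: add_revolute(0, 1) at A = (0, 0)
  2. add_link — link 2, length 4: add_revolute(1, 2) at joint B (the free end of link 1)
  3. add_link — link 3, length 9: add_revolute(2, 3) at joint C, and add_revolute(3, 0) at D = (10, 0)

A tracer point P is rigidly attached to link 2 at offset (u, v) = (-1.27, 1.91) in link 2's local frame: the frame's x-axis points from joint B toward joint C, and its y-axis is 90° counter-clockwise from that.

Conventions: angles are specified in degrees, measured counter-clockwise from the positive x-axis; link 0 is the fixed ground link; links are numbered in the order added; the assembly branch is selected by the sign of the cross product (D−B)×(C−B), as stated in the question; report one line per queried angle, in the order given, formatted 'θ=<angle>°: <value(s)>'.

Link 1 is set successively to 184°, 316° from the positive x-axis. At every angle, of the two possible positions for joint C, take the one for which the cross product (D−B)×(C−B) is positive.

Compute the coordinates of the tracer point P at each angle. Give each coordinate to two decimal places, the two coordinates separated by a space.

A=(0,0), D=(10.00,0)
θ=184°: B = A + 1.00·(cos184°, sin184°) = (-0.9976, -0.0698)
θ=184°: |BD| = 10.9978
θ=184°: circle(B,4.00) ∩ circle(D,9.00): a=2.5438, h=3.0870
θ=184°:   candidates: C₊=(1.5266,3.0333) cross=33.950; C₋=(1.5657,-3.1405) cross=-33.950
θ=184°:   branch + wants cross > 0 → take C=(1.5266,3.0333) (cross=33.950)
θ=184°: ex = (C−B)/|BC| = (0.6310,0.7758); ey = (-0.7758,0.6310)
θ=184°: P = B + -1.27·ex + 1.91·ey = (-3.2807,0.1503)
θ=316°: B = A + 1.00·(cos316°, sin316°) = (0.7193, -0.6947)
θ=316°: |BD| = 9.3066
θ=316°: circle(B,4.00) ∩ circle(D,9.00): a=1.1612, h=3.8278
θ=316°:   candidates: C₊=(1.5916,3.2091) cross=35.623; C₋=(2.1630,-4.4251) cross=-35.623
θ=316°:   branch + wants cross > 0 → take C=(1.5916,3.2091) (cross=35.623)
θ=316°: ex = (C−B)/|BC| = (0.2181,0.9759); ey = (-0.9759,0.2181)
θ=316°: P = B + -1.27·ex + 1.91·ey = (-1.4216,-1.5176)

θ=184°: -3.28 0.15
θ=316°: -1.42 -1.52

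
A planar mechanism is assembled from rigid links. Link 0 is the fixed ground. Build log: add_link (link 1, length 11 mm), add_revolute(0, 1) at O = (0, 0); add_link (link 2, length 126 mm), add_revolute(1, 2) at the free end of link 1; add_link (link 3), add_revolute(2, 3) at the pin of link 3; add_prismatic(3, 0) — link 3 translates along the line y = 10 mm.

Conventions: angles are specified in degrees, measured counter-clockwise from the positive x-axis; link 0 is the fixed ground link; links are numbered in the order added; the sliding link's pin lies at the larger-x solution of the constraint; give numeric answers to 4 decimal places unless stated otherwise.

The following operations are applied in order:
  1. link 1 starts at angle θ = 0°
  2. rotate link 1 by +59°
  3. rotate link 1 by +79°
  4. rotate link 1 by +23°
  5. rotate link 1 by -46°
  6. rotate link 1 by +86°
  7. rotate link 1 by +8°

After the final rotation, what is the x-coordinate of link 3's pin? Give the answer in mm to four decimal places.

geometry: r = 11 mm, L = 126 mm, e = 10 mm; θ starts at 0°
rotate link 1 by +59°: θ ← 0° +59° = 59°
rotate link 1 by +79°: θ ← 59° +79° = 138°
rotate link 1 by +23°: θ ← 138° +23° = 161°
rotate link 1 by -46°: θ ← 161° -46° = 115°
rotate link 1 by +86°: θ ← 115° +86° = 201°
rotate link 1 by +8°: θ ← 201° +8° = 209°
crank pin P = (r cos θ, r sin θ) = (-9.620817, -5.332906)
h = r sin θ − e = -5.332906 − 10 = -15.332906
x = r cos θ + √(L² − h²) = -9.620817 + 125.063592 = 115.442775

115.4428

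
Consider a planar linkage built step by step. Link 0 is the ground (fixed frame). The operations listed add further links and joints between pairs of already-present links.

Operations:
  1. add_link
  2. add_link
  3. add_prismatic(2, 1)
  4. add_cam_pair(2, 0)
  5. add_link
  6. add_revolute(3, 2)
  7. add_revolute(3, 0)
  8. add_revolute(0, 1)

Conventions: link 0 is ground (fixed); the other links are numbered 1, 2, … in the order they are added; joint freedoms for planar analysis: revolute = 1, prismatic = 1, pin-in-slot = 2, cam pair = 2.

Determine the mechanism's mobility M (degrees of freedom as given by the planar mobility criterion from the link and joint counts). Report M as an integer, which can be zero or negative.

(L,J1,J2)=(1,0,0); link0 fixed
link1: (2,0,0)
link2: (3,0,0)
P 2-1 [J1]: (3,1,0)
C 2-0 [J2]: (3,1,1)
link3: (4,1,1)
R 3-2 [J1]: (4,2,1)
R 3-0 [J1]: (4,3,1)
R 0-1 [J1]: (4,4,1)
Grübler: 3·3 − 2·4 − 1 = 0

M = 0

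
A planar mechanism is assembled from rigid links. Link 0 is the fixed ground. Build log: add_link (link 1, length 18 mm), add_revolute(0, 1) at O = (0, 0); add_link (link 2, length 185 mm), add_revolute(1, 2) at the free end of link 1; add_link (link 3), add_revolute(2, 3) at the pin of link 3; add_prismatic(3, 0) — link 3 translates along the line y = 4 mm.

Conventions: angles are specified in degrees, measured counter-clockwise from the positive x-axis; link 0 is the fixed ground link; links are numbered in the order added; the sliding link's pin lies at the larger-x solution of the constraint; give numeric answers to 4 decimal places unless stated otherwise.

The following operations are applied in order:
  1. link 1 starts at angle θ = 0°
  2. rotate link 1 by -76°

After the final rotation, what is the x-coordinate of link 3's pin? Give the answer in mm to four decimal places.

geometry: r = 18 mm, L = 185 mm, e = 4 mm; θ starts at 0°
rotate link 1 by -76°: θ ← 0° -76° = -76°
crank pin P = (r cos θ, r sin θ) = (4.354594, -17.465323)
h = r sin θ − e = -17.465323 − 4 = -21.465323
x = r cos θ + √(L² − h²) = 4.354594 + 183.750483 = 188.105077

188.1051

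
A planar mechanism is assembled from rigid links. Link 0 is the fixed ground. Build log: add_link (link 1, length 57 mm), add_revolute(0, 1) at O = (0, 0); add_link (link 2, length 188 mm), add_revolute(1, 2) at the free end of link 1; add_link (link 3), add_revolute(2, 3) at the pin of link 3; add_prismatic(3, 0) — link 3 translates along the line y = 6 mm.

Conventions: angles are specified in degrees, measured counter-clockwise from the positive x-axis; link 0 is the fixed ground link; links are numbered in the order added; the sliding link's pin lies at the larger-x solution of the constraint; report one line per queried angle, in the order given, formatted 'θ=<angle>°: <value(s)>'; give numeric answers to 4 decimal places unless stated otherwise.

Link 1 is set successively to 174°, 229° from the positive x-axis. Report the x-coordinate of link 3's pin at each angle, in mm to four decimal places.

geometry: r = 57 mm, L = 188 mm, e = 6 mm
θ=174°: crank pin P = (r cos θ, r sin θ) = (-56.687748, 5.958122)
θ=174°: h = r sin θ − e = 5.958122 − 6 = -0.041878
θ=174°: x = r cos θ + √(L² − h²) = -56.687748 + 187.999995 = 131.312247
θ=229°: crank pin P = (r cos θ, r sin θ) = (-37.395365, -43.018446)
θ=229°: h = r sin θ − e = -43.018446 − 6 = -49.018446
θ=229°: x = r cos θ + √(L² − h²) = -37.395365 + 181.497085 = 144.101721

θ=174°: 131.3122
θ=229°: 144.1017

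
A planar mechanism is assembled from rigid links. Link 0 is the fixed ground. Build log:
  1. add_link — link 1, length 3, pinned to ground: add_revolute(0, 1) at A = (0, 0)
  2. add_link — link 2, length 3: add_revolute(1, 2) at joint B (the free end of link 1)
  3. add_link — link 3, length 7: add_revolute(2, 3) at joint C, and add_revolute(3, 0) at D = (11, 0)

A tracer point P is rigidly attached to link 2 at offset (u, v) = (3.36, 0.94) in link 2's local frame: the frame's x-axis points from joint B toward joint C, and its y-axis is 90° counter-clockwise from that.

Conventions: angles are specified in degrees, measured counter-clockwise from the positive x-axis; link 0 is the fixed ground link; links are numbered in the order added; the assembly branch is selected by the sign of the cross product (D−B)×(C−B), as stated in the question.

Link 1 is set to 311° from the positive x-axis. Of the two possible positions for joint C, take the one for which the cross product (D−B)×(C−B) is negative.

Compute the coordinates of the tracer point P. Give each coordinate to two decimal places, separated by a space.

A=(0,0), D=(11.00,0)
B = A + 3.00·(cos311°, sin311°) = (1.9682, -2.2641)
|BD| = 9.3113
circle(B,3.00) ∩ circle(D,7.00): a=2.5077, h=1.6466
  candidates: C₊=(4.0002,-0.0572) cross=15.332; C₋=(4.8010,-3.2516) cross=-15.332
  branch - wants cross < 0 → take C=(4.8010,-3.2516) (cross=-15.332)
ex = (C−B)/|BC| = (0.9443,-0.3291); ey = (0.3291,0.9443)
P = B + 3.36·ex + 0.94·ey = (5.4504,-2.4824)

5.45 -2.48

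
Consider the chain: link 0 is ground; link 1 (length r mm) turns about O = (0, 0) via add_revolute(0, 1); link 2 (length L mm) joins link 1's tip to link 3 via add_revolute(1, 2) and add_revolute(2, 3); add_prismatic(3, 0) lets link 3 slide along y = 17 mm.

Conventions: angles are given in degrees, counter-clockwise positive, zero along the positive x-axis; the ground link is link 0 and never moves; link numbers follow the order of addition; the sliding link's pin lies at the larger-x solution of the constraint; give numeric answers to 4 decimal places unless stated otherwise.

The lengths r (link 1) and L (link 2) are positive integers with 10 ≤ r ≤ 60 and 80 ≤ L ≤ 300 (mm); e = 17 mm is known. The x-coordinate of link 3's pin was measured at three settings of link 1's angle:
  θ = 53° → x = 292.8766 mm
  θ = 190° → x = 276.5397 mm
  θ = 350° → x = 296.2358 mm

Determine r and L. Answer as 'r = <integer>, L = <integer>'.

constraint per measurement: (x − r cos θ)² + (r sin θ − e)² = L²
subtracting the θ₁ and θ₂ equations cancels the r² and L² terms:
r = (x₁² − x₂²) / (2[(x₁cos θ₁ + e sin θ₁) − (x₂cos θ₂ + e sin θ₂)]) = 10.0000 → r = 10
L² = (x₁ − r cos θ₁)² + (r sin θ₁ − e)² = 82369.0160 → L = 287.0000 → L = 287
check at θ₃=350°: x = 296.2358 (printed 296.2358) ✓

r = 10, L = 287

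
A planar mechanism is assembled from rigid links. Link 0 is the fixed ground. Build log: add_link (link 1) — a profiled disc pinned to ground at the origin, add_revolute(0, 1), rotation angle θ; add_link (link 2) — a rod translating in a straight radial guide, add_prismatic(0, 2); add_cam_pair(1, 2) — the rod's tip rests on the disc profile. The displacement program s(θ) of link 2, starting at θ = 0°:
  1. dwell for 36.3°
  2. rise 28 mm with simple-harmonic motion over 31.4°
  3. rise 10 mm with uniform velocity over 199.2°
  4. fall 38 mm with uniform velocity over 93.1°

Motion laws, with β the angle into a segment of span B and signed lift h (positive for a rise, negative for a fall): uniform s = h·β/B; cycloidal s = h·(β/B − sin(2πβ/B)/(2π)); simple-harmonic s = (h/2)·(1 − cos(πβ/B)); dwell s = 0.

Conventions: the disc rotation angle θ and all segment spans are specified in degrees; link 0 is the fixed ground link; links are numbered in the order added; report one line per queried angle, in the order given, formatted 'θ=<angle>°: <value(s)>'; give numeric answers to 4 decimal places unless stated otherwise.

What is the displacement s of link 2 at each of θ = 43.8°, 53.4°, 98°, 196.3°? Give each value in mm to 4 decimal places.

seg 1 [0°–36.3°] dwell: s stays 0.0000
seg 2 [36.3°–67.7°] simple-harmonic, h=28: θ=43.8° here. β=7.5, B=31.4. 28/2·(1 − cos(π·0.2389)) = 3.7600 → s = 3.7600
seg 2 [36.3°–67.7°] simple-harmonic, h=28: θ=53.4° here. β=17.1, B=31.4. 28/2·(1 − cos(π·0.5446)) = 15.9546 → s = 15.9546
seg 2 [36.3°–67.7°] simple-harmonic, h=28: full span → s += 28 → s = 28.0000
seg 3 [67.7°–266.9°] uniform, h=10: θ=98° here. β=30.3, B=199.2. 10·30.3/199.2 = 1.5211 → s = 29.5211
seg 3 [67.7°–266.9°] uniform, h=10: θ=196.3° here. β=128.6, B=199.2. 10·128.6/199.2 = 6.4558 → s = 34.4558

θ=43.8°: 3.7600
θ=53.4°: 15.9546
θ=98°: 29.5211
θ=196.3°: 34.4558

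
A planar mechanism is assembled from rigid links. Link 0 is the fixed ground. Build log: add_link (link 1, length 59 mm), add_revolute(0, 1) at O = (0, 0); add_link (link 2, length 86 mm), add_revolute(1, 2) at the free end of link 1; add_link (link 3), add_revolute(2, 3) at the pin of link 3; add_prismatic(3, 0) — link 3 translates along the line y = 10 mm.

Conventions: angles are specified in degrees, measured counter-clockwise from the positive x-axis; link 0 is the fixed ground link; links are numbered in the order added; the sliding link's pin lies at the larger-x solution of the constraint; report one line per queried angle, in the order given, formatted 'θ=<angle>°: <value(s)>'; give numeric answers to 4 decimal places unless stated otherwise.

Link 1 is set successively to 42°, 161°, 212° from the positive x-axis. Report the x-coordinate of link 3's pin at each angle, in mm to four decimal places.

geometry: r = 59 mm, L = 86 mm, e = 10 mm
θ=42°: crank pin P = (r cos θ, r sin θ) = (43.845545, 39.478706)
θ=42°: h = r sin θ − e = 39.478706 − 10 = 29.478706
θ=42°: x = r cos θ + √(L² − h²) = 43.845545 + 80.789887 = 124.635432
θ=161°: crank pin P = (r cos θ, r sin θ) = (-55.785596, 19.208521)
θ=161°: h = r sin θ − e = 19.208521 − 10 = 9.208521
θ=161°: x = r cos θ + √(L² − h²) = -55.785596 + 85.505574 = 29.719978
θ=212°: crank pin P = (r cos θ, r sin θ) = (-50.034838, -31.265237)
θ=212°: h = r sin θ − e = -31.265237 − 10 = -41.265237
θ=212°: x = r cos θ + √(L² − h²) = -50.034838 + 75.453166 = 25.418328

θ=42°: 124.6354
θ=161°: 29.7200
θ=212°: 25.4183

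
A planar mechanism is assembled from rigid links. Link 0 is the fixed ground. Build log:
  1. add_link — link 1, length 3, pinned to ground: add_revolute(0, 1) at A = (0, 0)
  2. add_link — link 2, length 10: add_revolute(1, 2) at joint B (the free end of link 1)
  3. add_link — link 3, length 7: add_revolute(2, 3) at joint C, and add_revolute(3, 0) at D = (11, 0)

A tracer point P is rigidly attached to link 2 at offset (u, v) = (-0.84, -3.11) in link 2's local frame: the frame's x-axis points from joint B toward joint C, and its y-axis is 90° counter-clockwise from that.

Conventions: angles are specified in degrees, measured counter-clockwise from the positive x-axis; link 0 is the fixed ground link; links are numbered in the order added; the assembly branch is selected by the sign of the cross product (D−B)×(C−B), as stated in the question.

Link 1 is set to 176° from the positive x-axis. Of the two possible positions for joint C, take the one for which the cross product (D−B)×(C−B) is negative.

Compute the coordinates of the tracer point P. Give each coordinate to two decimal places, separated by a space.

A=(0,0), D=(11.00,0)
B = A + 3.00·(cos176°, sin176°) = (-2.9927, 0.2093)
|BD| = 13.9943
circle(B,10.00) ∩ circle(D,7.00): a=8.8193, h=4.7138
  candidates: C₊=(5.8961,4.7907) cross=65.966; C₋=(5.7551,-4.6359) cross=-65.966
  branch - wants cross < 0 → take C=(5.7551,-4.6359) (cross=-65.966)
ex = (C−B)/|BC| = (0.8748,-0.4845); ey = (0.4845,0.8748)
P = B + -0.84·ex + -3.11·ey = (-5.2344,-2.1043)

-5.23 -2.10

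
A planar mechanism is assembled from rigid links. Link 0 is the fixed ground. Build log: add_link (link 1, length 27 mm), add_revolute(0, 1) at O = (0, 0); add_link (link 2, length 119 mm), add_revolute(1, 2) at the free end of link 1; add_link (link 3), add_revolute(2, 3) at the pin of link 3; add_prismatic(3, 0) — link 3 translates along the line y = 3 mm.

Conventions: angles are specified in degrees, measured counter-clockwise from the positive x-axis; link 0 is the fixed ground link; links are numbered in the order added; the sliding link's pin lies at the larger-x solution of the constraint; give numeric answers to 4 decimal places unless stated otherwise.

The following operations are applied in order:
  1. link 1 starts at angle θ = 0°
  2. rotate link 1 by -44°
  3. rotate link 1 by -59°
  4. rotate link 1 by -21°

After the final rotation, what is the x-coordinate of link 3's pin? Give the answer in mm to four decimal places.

geometry: r = 27 mm, L = 119 mm, e = 3 mm; θ starts at 0°
rotate link 1 by -44°: θ ← 0° -44° = -44°
rotate link 1 by -59°: θ ← -44° -59° = -103°
rotate link 1 by -21°: θ ← -103° -21° = -124°
crank pin P = (r cos θ, r sin θ) = (-15.098208, -22.384014)
h = r sin θ − e = -22.384014 − 3 = -25.384014
x = r cos θ + √(L² − h²) = -15.098208 + 116.261136 = 101.162928

101.1629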